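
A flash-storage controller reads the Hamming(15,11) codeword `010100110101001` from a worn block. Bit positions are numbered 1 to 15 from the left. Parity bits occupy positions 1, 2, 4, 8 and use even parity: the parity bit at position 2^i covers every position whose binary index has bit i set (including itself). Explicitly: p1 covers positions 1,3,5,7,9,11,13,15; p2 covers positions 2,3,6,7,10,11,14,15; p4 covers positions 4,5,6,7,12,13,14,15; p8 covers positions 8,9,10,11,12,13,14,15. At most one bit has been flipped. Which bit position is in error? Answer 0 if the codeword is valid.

0

s1: b1⊕b3⊕b5⊕b7⊕b9⊕b11⊕b13⊕b15 = 0⊕0⊕0⊕1⊕0⊕0⊕0⊕1 = 0
s2: b2⊕b3⊕b6⊕b7⊕b10⊕b11⊕b14⊕b15 = 1⊕0⊕0⊕1⊕1⊕0⊕0⊕1 = 0
s4: b4⊕b5⊕b6⊕b7⊕b12⊕b13⊕b14⊕b15 = 1⊕0⊕0⊕1⊕1⊕0⊕0⊕1 = 0
s8: b8⊕b9⊕b10⊕b11⊕b12⊕b13⊕b14⊕b15 = 1⊕0⊕1⊕0⊕1⊕0⊕0⊕1 = 0
Syndrome (s8...s1) = 0000 → position 0 (no error).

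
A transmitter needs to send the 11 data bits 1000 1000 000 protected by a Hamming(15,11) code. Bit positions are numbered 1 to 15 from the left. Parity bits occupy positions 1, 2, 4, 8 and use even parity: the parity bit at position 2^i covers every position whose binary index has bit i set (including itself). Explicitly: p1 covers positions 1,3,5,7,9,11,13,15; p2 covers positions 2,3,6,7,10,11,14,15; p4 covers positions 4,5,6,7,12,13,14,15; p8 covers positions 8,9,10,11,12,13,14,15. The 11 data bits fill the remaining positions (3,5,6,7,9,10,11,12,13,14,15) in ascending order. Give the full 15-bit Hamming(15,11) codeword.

Place data bits at non-power-of-two positions: b3=1, b5=0, b6=0, b7=0, b9=1, b10=0, b11=0, b12=0, b13=0, b14=0, b15=0.
p1 = XOR of data positions {3,5,7,9,11,13,15} = 1⊕0⊕0⊕1⊕0⊕0⊕0 = 0
p2 = XOR of data positions {3,6,7,10,11,14,15} = 1⊕0⊕0⊕0⊕0⊕0⊕0 = 1
p4 = XOR of data positions {5,6,7,12,13,14,15} = 0⊕0⊕0⊕0⊕0⊕0⊕0 = 0
p8 = XOR of data positions {9,10,11,12,13,14,15} = 1⊕0⊕0⊕0⊕0⊕0⊕0 = 1
Codeword b1..b15 = 011000011000000

011000011000000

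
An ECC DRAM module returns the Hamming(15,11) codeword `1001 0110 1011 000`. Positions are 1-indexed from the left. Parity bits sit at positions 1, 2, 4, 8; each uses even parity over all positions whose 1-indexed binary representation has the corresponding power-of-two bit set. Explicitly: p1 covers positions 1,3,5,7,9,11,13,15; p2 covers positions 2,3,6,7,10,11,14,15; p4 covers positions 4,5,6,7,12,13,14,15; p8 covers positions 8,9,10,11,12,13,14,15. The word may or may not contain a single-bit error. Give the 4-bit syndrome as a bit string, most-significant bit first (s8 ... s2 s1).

s1: b1⊕b3⊕b5⊕b7⊕b9⊕b11⊕b13⊕b15 = 1⊕0⊕0⊕1⊕1⊕1⊕0⊕0 = 0
s2: b2⊕b3⊕b6⊕b7⊕b10⊕b11⊕b14⊕b15 = 0⊕0⊕1⊕1⊕0⊕1⊕0⊕0 = 1
s4: b4⊕b5⊕b6⊕b7⊕b12⊕b13⊕b14⊕b15 = 1⊕0⊕1⊕1⊕1⊕0⊕0⊕0 = 0
s8: b8⊕b9⊕b10⊕b11⊕b12⊕b13⊕b14⊕b15 = 0⊕1⊕0⊕1⊕1⊕0⊕0⊕0 = 1
Syndrome (s8...s1) = 1010 → position 10.

1010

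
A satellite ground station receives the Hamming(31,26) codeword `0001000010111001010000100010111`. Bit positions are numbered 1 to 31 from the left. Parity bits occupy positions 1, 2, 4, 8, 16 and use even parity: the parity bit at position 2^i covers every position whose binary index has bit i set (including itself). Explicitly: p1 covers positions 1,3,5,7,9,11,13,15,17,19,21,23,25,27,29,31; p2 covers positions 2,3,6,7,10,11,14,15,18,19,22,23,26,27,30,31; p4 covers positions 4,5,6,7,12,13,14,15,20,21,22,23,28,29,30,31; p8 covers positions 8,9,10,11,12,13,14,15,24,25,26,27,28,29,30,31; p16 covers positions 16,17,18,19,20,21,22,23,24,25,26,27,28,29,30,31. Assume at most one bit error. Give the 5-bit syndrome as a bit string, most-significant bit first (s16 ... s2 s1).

s1: b1⊕b3⊕b5⊕b7⊕b9⊕b11⊕b13⊕b15⊕b17⊕b19⊕b21⊕b23⊕b25⊕b27⊕b29⊕b31 = 0⊕0⊕0⊕0⊕1⊕1⊕1⊕0⊕0⊕0⊕0⊕1⊕0⊕1⊕1⊕1 = 1
s2: b2⊕b3⊕b6⊕b7⊕b10⊕b11⊕b14⊕b15⊕b18⊕b19⊕b22⊕b23⊕b26⊕b27⊕b30⊕b31 = 0⊕0⊕0⊕0⊕0⊕1⊕0⊕0⊕1⊕0⊕0⊕1⊕0⊕1⊕1⊕1 = 0
s4: b4⊕b5⊕b6⊕b7⊕b12⊕b13⊕b14⊕b15⊕b20⊕b21⊕b22⊕b23⊕b28⊕b29⊕b30⊕b31 = 1⊕0⊕0⊕0⊕1⊕1⊕0⊕0⊕0⊕0⊕0⊕1⊕0⊕1⊕1⊕1 = 1
s8: b8⊕b9⊕b10⊕b11⊕b12⊕b13⊕b14⊕b15⊕b24⊕b25⊕b26⊕b27⊕b28⊕b29⊕b30⊕b31 = 0⊕1⊕0⊕1⊕1⊕1⊕0⊕0⊕0⊕0⊕0⊕1⊕0⊕1⊕1⊕1 = 0
s16: b16⊕b17⊕b18⊕b19⊕b20⊕b21⊕b22⊕b23⊕b24⊕b25⊕b26⊕b27⊕b28⊕b29⊕b30⊕b31 = 1⊕0⊕1⊕0⊕0⊕0⊕0⊕1⊕0⊕0⊕0⊕1⊕0⊕1⊕1⊕1 = 1
Syndrome (s16...s1) = 10101 → position 21.

10101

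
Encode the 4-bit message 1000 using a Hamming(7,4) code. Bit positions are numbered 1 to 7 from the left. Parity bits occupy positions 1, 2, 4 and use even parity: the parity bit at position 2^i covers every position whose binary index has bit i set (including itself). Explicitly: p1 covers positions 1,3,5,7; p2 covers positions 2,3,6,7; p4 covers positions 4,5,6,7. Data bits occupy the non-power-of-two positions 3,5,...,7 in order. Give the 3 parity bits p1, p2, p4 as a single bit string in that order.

110

Place data bits at non-power-of-two positions: b3=1, b5=0, b6=0, b7=0.
p1 = XOR of data positions {3,5,7} = 1⊕0⊕0 = 1
p2 = XOR of data positions {3,6,7} = 1⊕0⊕0 = 1
p4 = XOR of data positions {5,6,7} = 0⊕0⊕0 = 0
Parity bits p1,p2,p4 = 110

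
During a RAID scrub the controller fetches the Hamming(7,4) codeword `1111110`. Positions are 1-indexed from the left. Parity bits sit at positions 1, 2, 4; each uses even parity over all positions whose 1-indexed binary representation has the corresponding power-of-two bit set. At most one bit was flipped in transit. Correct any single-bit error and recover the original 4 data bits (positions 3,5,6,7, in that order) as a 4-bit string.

1111

s1: b1⊕b3⊕b5⊕b7 = 1⊕1⊕1⊕0 = 1
s2: b2⊕b3⊕b6⊕b7 = 1⊕1⊕1⊕0 = 1
s4: b4⊕b5⊕b6⊕b7 = 1⊕1⊕1⊕0 = 1
Syndrome (s4...s1) = 111 → position 7.
Flip bit 7: corrected codeword = 1111111
Data bits at positions 3,5,6,7: 1111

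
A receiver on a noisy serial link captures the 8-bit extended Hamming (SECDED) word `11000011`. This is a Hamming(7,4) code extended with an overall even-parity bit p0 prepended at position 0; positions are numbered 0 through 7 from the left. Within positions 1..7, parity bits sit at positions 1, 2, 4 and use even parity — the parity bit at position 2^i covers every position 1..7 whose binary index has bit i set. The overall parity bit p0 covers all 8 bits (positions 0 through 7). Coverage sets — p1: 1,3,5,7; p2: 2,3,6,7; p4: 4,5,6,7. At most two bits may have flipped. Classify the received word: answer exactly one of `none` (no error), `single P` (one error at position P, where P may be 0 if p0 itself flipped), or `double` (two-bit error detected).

s1: b1⊕b3⊕b5⊕b7 = 1⊕0⊕0⊕1 = 0
s2: b2⊕b3⊕b6⊕b7 = 0⊕0⊕1⊕1 = 0
s4: b4⊕b5⊕b6⊕b7 = 0⊕0⊕1⊕1 = 0
Syndrome (s4...s1) = 000 → position 0 (no error).
Overall parity (XOR of all 8 bits, including p0): 1⊕1⊕0⊕0⊕0⊕0⊕1⊕1 = 0
Overall=0, syndrome position=0 → no error.

none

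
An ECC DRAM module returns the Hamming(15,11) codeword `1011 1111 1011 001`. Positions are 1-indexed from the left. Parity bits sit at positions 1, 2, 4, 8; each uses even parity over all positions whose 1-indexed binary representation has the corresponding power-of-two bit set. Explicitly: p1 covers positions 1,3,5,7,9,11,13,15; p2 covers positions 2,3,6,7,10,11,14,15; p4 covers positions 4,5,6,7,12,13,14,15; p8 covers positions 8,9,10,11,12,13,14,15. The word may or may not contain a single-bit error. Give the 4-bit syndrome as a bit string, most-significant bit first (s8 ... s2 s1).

1011

s1: b1⊕b3⊕b5⊕b7⊕b9⊕b11⊕b13⊕b15 = 1⊕1⊕1⊕1⊕1⊕1⊕0⊕1 = 1
s2: b2⊕b3⊕b6⊕b7⊕b10⊕b11⊕b14⊕b15 = 0⊕1⊕1⊕1⊕0⊕1⊕0⊕1 = 1
s4: b4⊕b5⊕b6⊕b7⊕b12⊕b13⊕b14⊕b15 = 1⊕1⊕1⊕1⊕1⊕0⊕0⊕1 = 0
s8: b8⊕b9⊕b10⊕b11⊕b12⊕b13⊕b14⊕b15 = 1⊕1⊕0⊕1⊕1⊕0⊕0⊕1 = 1
Syndrome (s8...s1) = 1011 → position 11.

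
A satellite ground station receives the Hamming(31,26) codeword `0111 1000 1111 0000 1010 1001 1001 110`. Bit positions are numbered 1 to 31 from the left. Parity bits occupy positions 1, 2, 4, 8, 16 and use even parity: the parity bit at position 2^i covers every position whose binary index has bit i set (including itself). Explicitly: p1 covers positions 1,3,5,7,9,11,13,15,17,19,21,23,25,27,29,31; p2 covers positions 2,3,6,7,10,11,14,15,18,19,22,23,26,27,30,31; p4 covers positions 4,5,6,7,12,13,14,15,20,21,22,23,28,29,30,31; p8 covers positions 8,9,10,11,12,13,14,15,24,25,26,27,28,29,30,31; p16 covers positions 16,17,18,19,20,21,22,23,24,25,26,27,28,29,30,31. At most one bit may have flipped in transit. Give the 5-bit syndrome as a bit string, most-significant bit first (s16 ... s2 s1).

s1: b1⊕b3⊕b5⊕b7⊕b9⊕b11⊕b13⊕b15⊕b17⊕b19⊕b21⊕b23⊕b25⊕b27⊕b29⊕b31 = 0⊕1⊕1⊕0⊕1⊕1⊕0⊕0⊕1⊕1⊕1⊕0⊕1⊕0⊕1⊕0 = 1
s2: b2⊕b3⊕b6⊕b7⊕b10⊕b11⊕b14⊕b15⊕b18⊕b19⊕b22⊕b23⊕b26⊕b27⊕b30⊕b31 = 1⊕1⊕0⊕0⊕1⊕1⊕0⊕0⊕0⊕1⊕0⊕0⊕0⊕0⊕1⊕0 = 0
s4: b4⊕b5⊕b6⊕b7⊕b12⊕b13⊕b14⊕b15⊕b20⊕b21⊕b22⊕b23⊕b28⊕b29⊕b30⊕b31 = 1⊕1⊕0⊕0⊕1⊕0⊕0⊕0⊕0⊕1⊕0⊕0⊕1⊕1⊕1⊕0 = 1
s8: b8⊕b9⊕b10⊕b11⊕b12⊕b13⊕b14⊕b15⊕b24⊕b25⊕b26⊕b27⊕b28⊕b29⊕b30⊕b31 = 0⊕1⊕1⊕1⊕1⊕0⊕0⊕0⊕1⊕1⊕0⊕0⊕1⊕1⊕1⊕0 = 1
s16: b16⊕b17⊕b18⊕b19⊕b20⊕b21⊕b22⊕b23⊕b24⊕b25⊕b26⊕b27⊕b28⊕b29⊕b30⊕b31 = 0⊕1⊕0⊕1⊕0⊕1⊕0⊕0⊕1⊕1⊕0⊕0⊕1⊕1⊕1⊕0 = 0
Syndrome (s16...s1) = 01101 → position 13.

01101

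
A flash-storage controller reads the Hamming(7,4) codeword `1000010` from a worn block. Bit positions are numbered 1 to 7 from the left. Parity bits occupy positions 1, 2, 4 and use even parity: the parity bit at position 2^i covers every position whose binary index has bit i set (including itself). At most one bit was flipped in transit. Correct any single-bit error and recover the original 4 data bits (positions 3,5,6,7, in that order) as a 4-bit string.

0011

s1: b1⊕b3⊕b5⊕b7 = 1⊕0⊕0⊕0 = 1
s2: b2⊕b3⊕b6⊕b7 = 0⊕0⊕1⊕0 = 1
s4: b4⊕b5⊕b6⊕b7 = 0⊕0⊕1⊕0 = 1
Syndrome (s4...s1) = 111 → position 7.
Flip bit 7: corrected codeword = 1000011
Data bits at positions 3,5,6,7: 0011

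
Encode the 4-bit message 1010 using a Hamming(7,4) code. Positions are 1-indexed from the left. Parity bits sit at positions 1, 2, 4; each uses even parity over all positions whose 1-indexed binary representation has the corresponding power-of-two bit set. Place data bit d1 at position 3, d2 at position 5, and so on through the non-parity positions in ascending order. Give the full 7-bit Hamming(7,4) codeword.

1011010

Place data bits at non-power-of-two positions: b3=1, b5=0, b6=1, b7=0.
p1 = XOR of data positions {3,5,7} = 1⊕0⊕0 = 1
p2 = XOR of data positions {3,6,7} = 1⊕1⊕0 = 0
p4 = XOR of data positions {5,6,7} = 0⊕1⊕0 = 1
Codeword b1..b7 = 1011010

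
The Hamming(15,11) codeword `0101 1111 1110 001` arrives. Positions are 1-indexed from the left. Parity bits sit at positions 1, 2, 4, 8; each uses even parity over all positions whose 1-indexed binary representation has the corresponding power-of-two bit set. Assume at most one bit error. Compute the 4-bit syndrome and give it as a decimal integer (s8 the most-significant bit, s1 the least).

s1: b1⊕b3⊕b5⊕b7⊕b9⊕b11⊕b13⊕b15 = 0⊕0⊕1⊕1⊕1⊕1⊕0⊕1 = 1
s2: b2⊕b3⊕b6⊕b7⊕b10⊕b11⊕b14⊕b15 = 1⊕0⊕1⊕1⊕1⊕1⊕0⊕1 = 0
s4: b4⊕b5⊕b6⊕b7⊕b12⊕b13⊕b14⊕b15 = 1⊕1⊕1⊕1⊕0⊕0⊕0⊕1 = 1
s8: b8⊕b9⊕b10⊕b11⊕b12⊕b13⊕b14⊕b15 = 1⊕1⊕1⊕1⊕0⊕0⊕0⊕1 = 1
Syndrome (s8...s1) = 1101 → position 13.

13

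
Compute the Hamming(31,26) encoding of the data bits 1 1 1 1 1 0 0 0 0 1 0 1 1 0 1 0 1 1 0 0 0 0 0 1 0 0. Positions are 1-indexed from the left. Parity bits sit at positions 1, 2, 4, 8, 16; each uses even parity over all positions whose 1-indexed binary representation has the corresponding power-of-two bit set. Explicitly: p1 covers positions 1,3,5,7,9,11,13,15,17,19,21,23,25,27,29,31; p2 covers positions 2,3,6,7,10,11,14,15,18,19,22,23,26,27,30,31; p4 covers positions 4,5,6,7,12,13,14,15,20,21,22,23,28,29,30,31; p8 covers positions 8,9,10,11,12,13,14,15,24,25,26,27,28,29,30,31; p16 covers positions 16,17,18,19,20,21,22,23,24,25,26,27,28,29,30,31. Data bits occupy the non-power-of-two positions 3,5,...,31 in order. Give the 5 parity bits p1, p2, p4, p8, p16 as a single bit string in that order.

11010

Place data bits at non-power-of-two positions: b3=1, b5=1, b6=1, b7=1, b9=1, b10=0, b11=0, b12=0, b13=0, b14=1, b15=0, b17=1, b18=1, b19=0, b20=1, b21=0, b22=1, b23=1, b24=0, b25=0, b26=0, b27=0, b28=0, b29=1, b30=0, b31=0.
p1 = XOR of data positions {3,5,7,9,11,13,15,17,19,21,23,25,27,29,31} = 1⊕1⊕1⊕1⊕0⊕0⊕0⊕1⊕0⊕0⊕1⊕0⊕0⊕1⊕0 = 1
p2 = XOR of data positions {3,6,7,10,11,14,15,18,19,22,23,26,27,30,31} = 1⊕1⊕1⊕0⊕0⊕1⊕0⊕1⊕0⊕1⊕1⊕0⊕0⊕0⊕0 = 1
p4 = XOR of data positions {5,6,7,12,13,14,15,20,21,22,23,28,29,30,31} = 1⊕1⊕1⊕0⊕0⊕1⊕0⊕1⊕0⊕1⊕1⊕0⊕1⊕0⊕0 = 0
p8 = XOR of data positions {9,10,11,12,13,14,15,24,25,26,27,28,29,30,31} = 1⊕0⊕0⊕0⊕0⊕1⊕0⊕0⊕0⊕0⊕0⊕0⊕1⊕0⊕0 = 1
p16 = XOR of data positions {17,18,19,20,21,22,23,24,25,26,27,28,29,30,31} = 1⊕1⊕0⊕1⊕0⊕1⊕1⊕0⊕0⊕0⊕0⊕0⊕1⊕0⊕0 = 0
Parity bits p1,p2,p4,p8,p16 = 11010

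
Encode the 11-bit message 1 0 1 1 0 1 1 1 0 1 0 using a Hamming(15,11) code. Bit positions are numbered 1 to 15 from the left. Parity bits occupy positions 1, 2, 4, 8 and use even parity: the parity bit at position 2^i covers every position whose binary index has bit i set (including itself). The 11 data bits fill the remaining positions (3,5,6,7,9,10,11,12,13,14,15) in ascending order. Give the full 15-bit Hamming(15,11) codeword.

Place data bits at non-power-of-two positions: b3=1, b5=0, b6=1, b7=1, b9=0, b10=1, b11=1, b12=1, b13=0, b14=1, b15=0.
p1 = XOR of data positions {3,5,7,9,11,13,15} = 1⊕0⊕1⊕0⊕1⊕0⊕0 = 1
p2 = XOR of data positions {3,6,7,10,11,14,15} = 1⊕1⊕1⊕1⊕1⊕1⊕0 = 0
p4 = XOR of data positions {5,6,7,12,13,14,15} = 0⊕1⊕1⊕1⊕0⊕1⊕0 = 0
p8 = XOR of data positions {9,10,11,12,13,14,15} = 0⊕1⊕1⊕1⊕0⊕1⊕0 = 0
Codeword b1..b15 = 101001100111010

101001100111010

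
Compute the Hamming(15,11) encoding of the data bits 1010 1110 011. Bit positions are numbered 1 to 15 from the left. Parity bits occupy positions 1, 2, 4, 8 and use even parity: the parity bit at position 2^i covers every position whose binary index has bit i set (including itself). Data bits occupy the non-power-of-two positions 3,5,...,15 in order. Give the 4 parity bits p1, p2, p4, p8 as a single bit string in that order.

Place data bits at non-power-of-two positions: b3=1, b5=0, b6=1, b7=0, b9=1, b10=1, b11=1, b12=0, b13=0, b14=1, b15=1.
p1 = XOR of data positions {3,5,7,9,11,13,15} = 1⊕0⊕0⊕1⊕1⊕0⊕1 = 0
p2 = XOR of data positions {3,6,7,10,11,14,15} = 1⊕1⊕0⊕1⊕1⊕1⊕1 = 0
p4 = XOR of data positions {5,6,7,12,13,14,15} = 0⊕1⊕0⊕0⊕0⊕1⊕1 = 1
p8 = XOR of data positions {9,10,11,12,13,14,15} = 1⊕1⊕1⊕0⊕0⊕1⊕1 = 1
Parity bits p1,p2,p4,p8 = 0011

0011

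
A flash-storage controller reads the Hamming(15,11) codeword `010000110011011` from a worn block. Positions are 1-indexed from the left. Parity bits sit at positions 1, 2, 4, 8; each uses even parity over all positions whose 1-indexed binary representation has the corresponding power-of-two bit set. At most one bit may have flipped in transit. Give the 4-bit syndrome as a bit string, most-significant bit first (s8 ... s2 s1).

1011

s1: b1⊕b3⊕b5⊕b7⊕b9⊕b11⊕b13⊕b15 = 0⊕0⊕0⊕1⊕0⊕1⊕0⊕1 = 1
s2: b2⊕b3⊕b6⊕b7⊕b10⊕b11⊕b14⊕b15 = 1⊕0⊕0⊕1⊕0⊕1⊕1⊕1 = 1
s4: b4⊕b5⊕b6⊕b7⊕b12⊕b13⊕b14⊕b15 = 0⊕0⊕0⊕1⊕1⊕0⊕1⊕1 = 0
s8: b8⊕b9⊕b10⊕b11⊕b12⊕b13⊕b14⊕b15 = 1⊕0⊕0⊕1⊕1⊕0⊕1⊕1 = 1
Syndrome (s8...s1) = 1011 → position 11.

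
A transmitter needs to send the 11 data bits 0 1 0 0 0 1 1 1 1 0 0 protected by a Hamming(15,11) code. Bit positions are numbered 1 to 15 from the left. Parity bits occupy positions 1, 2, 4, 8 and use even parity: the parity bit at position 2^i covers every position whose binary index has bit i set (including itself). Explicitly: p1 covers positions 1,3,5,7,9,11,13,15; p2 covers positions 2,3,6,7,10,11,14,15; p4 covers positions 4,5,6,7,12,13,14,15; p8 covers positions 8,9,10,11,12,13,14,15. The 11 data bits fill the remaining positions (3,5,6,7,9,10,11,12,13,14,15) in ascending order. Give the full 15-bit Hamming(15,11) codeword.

100110000111100

Place data bits at non-power-of-two positions: b3=0, b5=1, b6=0, b7=0, b9=0, b10=1, b11=1, b12=1, b13=1, b14=0, b15=0.
p1 = XOR of data positions {3,5,7,9,11,13,15} = 0⊕1⊕0⊕0⊕1⊕1⊕0 = 1
p2 = XOR of data positions {3,6,7,10,11,14,15} = 0⊕0⊕0⊕1⊕1⊕0⊕0 = 0
p4 = XOR of data positions {5,6,7,12,13,14,15} = 1⊕0⊕0⊕1⊕1⊕0⊕0 = 1
p8 = XOR of data positions {9,10,11,12,13,14,15} = 0⊕1⊕1⊕1⊕1⊕0⊕0 = 0
Codeword b1..b15 = 100110000111100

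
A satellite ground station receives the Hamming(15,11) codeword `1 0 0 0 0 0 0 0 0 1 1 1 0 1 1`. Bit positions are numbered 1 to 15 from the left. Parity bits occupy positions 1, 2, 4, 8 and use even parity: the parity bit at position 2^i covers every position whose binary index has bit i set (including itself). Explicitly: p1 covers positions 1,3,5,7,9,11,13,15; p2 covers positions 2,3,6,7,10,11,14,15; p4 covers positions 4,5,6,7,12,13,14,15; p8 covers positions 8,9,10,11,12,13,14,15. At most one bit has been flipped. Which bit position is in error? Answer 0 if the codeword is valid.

s1: b1⊕b3⊕b5⊕b7⊕b9⊕b11⊕b13⊕b15 = 1⊕0⊕0⊕0⊕0⊕1⊕0⊕1 = 1
s2: b2⊕b3⊕b6⊕b7⊕b10⊕b11⊕b14⊕b15 = 0⊕0⊕0⊕0⊕1⊕1⊕1⊕1 = 0
s4: b4⊕b5⊕b6⊕b7⊕b12⊕b13⊕b14⊕b15 = 0⊕0⊕0⊕0⊕1⊕0⊕1⊕1 = 1
s8: b8⊕b9⊕b10⊕b11⊕b12⊕b13⊕b14⊕b15 = 0⊕0⊕1⊕1⊕1⊕0⊕1⊕1 = 1
Syndrome (s8...s1) = 1101 → position 13.

13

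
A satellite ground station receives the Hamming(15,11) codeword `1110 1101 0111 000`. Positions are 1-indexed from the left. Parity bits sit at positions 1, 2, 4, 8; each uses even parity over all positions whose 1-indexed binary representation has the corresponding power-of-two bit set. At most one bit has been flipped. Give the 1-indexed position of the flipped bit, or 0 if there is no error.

s1: b1⊕b3⊕b5⊕b7⊕b9⊕b11⊕b13⊕b15 = 1⊕1⊕1⊕0⊕0⊕1⊕0⊕0 = 0
s2: b2⊕b3⊕b6⊕b7⊕b10⊕b11⊕b14⊕b15 = 1⊕1⊕1⊕0⊕1⊕1⊕0⊕0 = 1
s4: b4⊕b5⊕b6⊕b7⊕b12⊕b13⊕b14⊕b15 = 0⊕1⊕1⊕0⊕1⊕0⊕0⊕0 = 1
s8: b8⊕b9⊕b10⊕b11⊕b12⊕b13⊕b14⊕b15 = 1⊕0⊕1⊕1⊕1⊕0⊕0⊕0 = 0
Syndrome (s8...s1) = 0110 → position 6.

6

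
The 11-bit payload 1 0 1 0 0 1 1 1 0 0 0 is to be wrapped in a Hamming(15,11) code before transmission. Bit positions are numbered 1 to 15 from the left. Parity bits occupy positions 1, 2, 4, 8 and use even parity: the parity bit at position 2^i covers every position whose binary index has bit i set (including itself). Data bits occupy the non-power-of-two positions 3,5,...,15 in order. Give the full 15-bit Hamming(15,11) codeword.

001001010111000

Place data bits at non-power-of-two positions: b3=1, b5=0, b6=1, b7=0, b9=0, b10=1, b11=1, b12=1, b13=0, b14=0, b15=0.
p1 = XOR of data positions {3,5,7,9,11,13,15} = 1⊕0⊕0⊕0⊕1⊕0⊕0 = 0
p2 = XOR of data positions {3,6,7,10,11,14,15} = 1⊕1⊕0⊕1⊕1⊕0⊕0 = 0
p4 = XOR of data positions {5,6,7,12,13,14,15} = 0⊕1⊕0⊕1⊕0⊕0⊕0 = 0
p8 = XOR of data positions {9,10,11,12,13,14,15} = 0⊕1⊕1⊕1⊕0⊕0⊕0 = 1
Codeword b1..b15 = 001001010111000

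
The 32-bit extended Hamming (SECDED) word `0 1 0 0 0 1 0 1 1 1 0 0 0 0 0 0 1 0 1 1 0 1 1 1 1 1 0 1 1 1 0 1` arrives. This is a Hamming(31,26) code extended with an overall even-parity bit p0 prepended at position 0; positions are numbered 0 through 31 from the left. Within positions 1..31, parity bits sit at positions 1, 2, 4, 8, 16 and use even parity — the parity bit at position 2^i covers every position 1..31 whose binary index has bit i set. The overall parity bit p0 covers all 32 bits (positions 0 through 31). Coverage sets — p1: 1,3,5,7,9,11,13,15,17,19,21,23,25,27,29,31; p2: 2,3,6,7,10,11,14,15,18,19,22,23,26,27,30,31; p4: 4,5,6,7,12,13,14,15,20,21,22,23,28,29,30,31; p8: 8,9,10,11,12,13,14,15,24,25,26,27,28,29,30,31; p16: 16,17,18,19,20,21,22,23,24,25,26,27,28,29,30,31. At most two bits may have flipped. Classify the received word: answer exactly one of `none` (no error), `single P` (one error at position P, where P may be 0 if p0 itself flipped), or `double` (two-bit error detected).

s1: b1⊕b3⊕b5⊕b7⊕b9⊕b11⊕b13⊕b15⊕b17⊕b19⊕b21⊕b23⊕b25⊕b27⊕b29⊕b31 = 1⊕0⊕1⊕1⊕1⊕0⊕0⊕0⊕0⊕1⊕1⊕1⊕1⊕1⊕1⊕1 = 1
s2: b2⊕b3⊕b6⊕b7⊕b10⊕b11⊕b14⊕b15⊕b18⊕b19⊕b22⊕b23⊕b26⊕b27⊕b30⊕b31 = 0⊕0⊕0⊕1⊕0⊕0⊕0⊕0⊕1⊕1⊕1⊕1⊕0⊕1⊕0⊕1 = 1
s4: b4⊕b5⊕b6⊕b7⊕b12⊕b13⊕b14⊕b15⊕b20⊕b21⊕b22⊕b23⊕b28⊕b29⊕b30⊕b31 = 0⊕1⊕0⊕1⊕0⊕0⊕0⊕0⊕0⊕1⊕1⊕1⊕1⊕1⊕0⊕1 = 0
s8: b8⊕b9⊕b10⊕b11⊕b12⊕b13⊕b14⊕b15⊕b24⊕b25⊕b26⊕b27⊕b28⊕b29⊕b30⊕b31 = 1⊕1⊕0⊕0⊕0⊕0⊕0⊕0⊕1⊕1⊕0⊕1⊕1⊕1⊕0⊕1 = 0
s16: b16⊕b17⊕b18⊕b19⊕b20⊕b21⊕b22⊕b23⊕b24⊕b25⊕b26⊕b27⊕b28⊕b29⊕b30⊕b31 = 1⊕0⊕1⊕1⊕0⊕1⊕1⊕1⊕1⊕1⊕0⊕1⊕1⊕1⊕0⊕1 = 0
Syndrome (s16...s1) = 00011 → position 3.
Overall parity (XOR of all 32 bits, including p0): 0⊕1⊕0⊕0⊕0⊕1⊕0⊕1⊕1⊕1⊕0⊕0⊕0⊕0⊕0⊕0⊕1⊕0⊕1⊕1⊕0⊕1⊕1⊕1⊕1⊕1⊕0⊕1⊕1⊕1⊕0⊕1 = 1
Overall=1, syndrome position=3 → single-bit error at position 3.

single 3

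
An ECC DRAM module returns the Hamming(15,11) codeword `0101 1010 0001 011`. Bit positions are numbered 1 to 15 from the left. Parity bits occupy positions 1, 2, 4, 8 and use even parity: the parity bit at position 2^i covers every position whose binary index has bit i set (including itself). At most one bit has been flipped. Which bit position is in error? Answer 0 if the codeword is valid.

9

s1: b1⊕b3⊕b5⊕b7⊕b9⊕b11⊕b13⊕b15 = 0⊕0⊕1⊕1⊕0⊕0⊕0⊕1 = 1
s2: b2⊕b3⊕b6⊕b7⊕b10⊕b11⊕b14⊕b15 = 1⊕0⊕0⊕1⊕0⊕0⊕1⊕1 = 0
s4: b4⊕b5⊕b6⊕b7⊕b12⊕b13⊕b14⊕b15 = 1⊕1⊕0⊕1⊕1⊕0⊕1⊕1 = 0
s8: b8⊕b9⊕b10⊕b11⊕b12⊕b13⊕b14⊕b15 = 0⊕0⊕0⊕0⊕1⊕0⊕1⊕1 = 1
Syndrome (s8...s1) = 1001 → position 9.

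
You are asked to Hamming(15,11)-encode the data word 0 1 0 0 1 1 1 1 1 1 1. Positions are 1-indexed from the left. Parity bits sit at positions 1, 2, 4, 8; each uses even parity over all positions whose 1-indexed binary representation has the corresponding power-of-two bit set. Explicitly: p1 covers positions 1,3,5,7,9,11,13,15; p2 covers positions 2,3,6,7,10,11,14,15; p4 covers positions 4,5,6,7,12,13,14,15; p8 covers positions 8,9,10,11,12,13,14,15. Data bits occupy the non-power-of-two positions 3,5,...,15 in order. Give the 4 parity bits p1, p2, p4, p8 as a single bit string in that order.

1011

Place data bits at non-power-of-two positions: b3=0, b5=1, b6=0, b7=0, b9=1, b10=1, b11=1, b12=1, b13=1, b14=1, b15=1.
p1 = XOR of data positions {3,5,7,9,11,13,15} = 0⊕1⊕0⊕1⊕1⊕1⊕1 = 1
p2 = XOR of data positions {3,6,7,10,11,14,15} = 0⊕0⊕0⊕1⊕1⊕1⊕1 = 0
p4 = XOR of data positions {5,6,7,12,13,14,15} = 1⊕0⊕0⊕1⊕1⊕1⊕1 = 1
p8 = XOR of data positions {9,10,11,12,13,14,15} = 1⊕1⊕1⊕1⊕1⊕1⊕1 = 1
Parity bits p1,p2,p4,p8 = 1011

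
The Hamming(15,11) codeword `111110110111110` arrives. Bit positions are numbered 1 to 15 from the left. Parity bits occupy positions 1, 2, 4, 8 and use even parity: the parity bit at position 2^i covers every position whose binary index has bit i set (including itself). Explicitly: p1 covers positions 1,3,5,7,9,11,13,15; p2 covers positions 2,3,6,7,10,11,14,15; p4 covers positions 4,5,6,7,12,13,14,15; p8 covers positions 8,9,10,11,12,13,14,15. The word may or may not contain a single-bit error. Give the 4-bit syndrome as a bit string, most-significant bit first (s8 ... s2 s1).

s1: b1⊕b3⊕b5⊕b7⊕b9⊕b11⊕b13⊕b15 = 1⊕1⊕1⊕1⊕0⊕1⊕1⊕0 = 0
s2: b2⊕b3⊕b6⊕b7⊕b10⊕b11⊕b14⊕b15 = 1⊕1⊕0⊕1⊕1⊕1⊕1⊕0 = 0
s4: b4⊕b5⊕b6⊕b7⊕b12⊕b13⊕b14⊕b15 = 1⊕1⊕0⊕1⊕1⊕1⊕1⊕0 = 0
s8: b8⊕b9⊕b10⊕b11⊕b12⊕b13⊕b14⊕b15 = 1⊕0⊕1⊕1⊕1⊕1⊕1⊕0 = 0
Syndrome (s8...s1) = 0000 → position 0 (no error).

0000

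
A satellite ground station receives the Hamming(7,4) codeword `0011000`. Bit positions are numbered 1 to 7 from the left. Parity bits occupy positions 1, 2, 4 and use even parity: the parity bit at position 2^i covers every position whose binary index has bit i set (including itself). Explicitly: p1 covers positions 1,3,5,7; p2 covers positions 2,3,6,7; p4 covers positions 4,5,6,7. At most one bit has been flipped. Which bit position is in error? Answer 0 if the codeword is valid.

7

s1: b1⊕b3⊕b5⊕b7 = 0⊕1⊕0⊕0 = 1
s2: b2⊕b3⊕b6⊕b7 = 0⊕1⊕0⊕0 = 1
s4: b4⊕b5⊕b6⊕b7 = 1⊕0⊕0⊕0 = 1
Syndrome (s4...s1) = 111 → position 7.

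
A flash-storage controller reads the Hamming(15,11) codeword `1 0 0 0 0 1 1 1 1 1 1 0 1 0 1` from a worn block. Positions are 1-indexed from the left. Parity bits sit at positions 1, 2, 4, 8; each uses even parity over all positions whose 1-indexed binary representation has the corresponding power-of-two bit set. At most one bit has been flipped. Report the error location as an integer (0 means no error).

2

s1: b1⊕b3⊕b5⊕b7⊕b9⊕b11⊕b13⊕b15 = 1⊕0⊕0⊕1⊕1⊕1⊕1⊕1 = 0
s2: b2⊕b3⊕b6⊕b7⊕b10⊕b11⊕b14⊕b15 = 0⊕0⊕1⊕1⊕1⊕1⊕0⊕1 = 1
s4: b4⊕b5⊕b6⊕b7⊕b12⊕b13⊕b14⊕b15 = 0⊕0⊕1⊕1⊕0⊕1⊕0⊕1 = 0
s8: b8⊕b9⊕b10⊕b11⊕b12⊕b13⊕b14⊕b15 = 1⊕1⊕1⊕1⊕0⊕1⊕0⊕1 = 0
Syndrome (s8...s1) = 0010 → position 2.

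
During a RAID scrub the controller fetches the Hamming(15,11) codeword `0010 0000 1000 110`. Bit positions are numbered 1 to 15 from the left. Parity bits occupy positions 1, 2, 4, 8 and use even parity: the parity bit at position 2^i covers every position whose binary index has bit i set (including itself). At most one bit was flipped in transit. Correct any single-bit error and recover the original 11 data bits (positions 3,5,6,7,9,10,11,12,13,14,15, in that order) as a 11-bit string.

10000000110

s1: b1⊕b3⊕b5⊕b7⊕b9⊕b11⊕b13⊕b15 = 0⊕1⊕0⊕0⊕1⊕0⊕1⊕0 = 1
s2: b2⊕b3⊕b6⊕b7⊕b10⊕b11⊕b14⊕b15 = 0⊕1⊕0⊕0⊕0⊕0⊕1⊕0 = 0
s4: b4⊕b5⊕b6⊕b7⊕b12⊕b13⊕b14⊕b15 = 0⊕0⊕0⊕0⊕0⊕1⊕1⊕0 = 0
s8: b8⊕b9⊕b10⊕b11⊕b12⊕b13⊕b14⊕b15 = 0⊕1⊕0⊕0⊕0⊕1⊕1⊕0 = 1
Syndrome (s8...s1) = 1001 → position 9.
Flip bit 9: corrected codeword = 001000000000110
Data bits at positions 3,5,6,7,9,10,11,12,13,14,15: 10000000110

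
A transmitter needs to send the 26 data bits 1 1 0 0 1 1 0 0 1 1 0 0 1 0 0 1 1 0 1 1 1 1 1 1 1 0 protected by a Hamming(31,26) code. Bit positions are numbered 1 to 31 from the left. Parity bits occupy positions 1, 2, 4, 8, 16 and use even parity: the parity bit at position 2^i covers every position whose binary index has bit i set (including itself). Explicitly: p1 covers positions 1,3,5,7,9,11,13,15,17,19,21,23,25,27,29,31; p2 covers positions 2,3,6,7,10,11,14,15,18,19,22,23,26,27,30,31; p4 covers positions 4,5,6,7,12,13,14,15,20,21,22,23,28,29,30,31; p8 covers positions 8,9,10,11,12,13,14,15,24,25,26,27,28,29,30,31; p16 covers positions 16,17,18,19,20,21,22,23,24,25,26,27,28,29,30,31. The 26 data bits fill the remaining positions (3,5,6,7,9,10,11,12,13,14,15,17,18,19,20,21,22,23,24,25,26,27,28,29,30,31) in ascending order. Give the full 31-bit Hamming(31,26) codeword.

Place data bits at non-power-of-two positions: b3=1, b5=1, b6=0, b7=0, b9=1, b10=1, b11=0, b12=0, b13=1, b14=1, b15=0, b17=0, b18=1, b19=0, b20=0, b21=1, b22=1, b23=0, b24=1, b25=1, b26=1, b27=1, b28=1, b29=1, b30=1, b31=0.
p1 = XOR of data positions {3,5,7,9,11,13,15,17,19,21,23,25,27,29,31} = 1⊕1⊕0⊕1⊕0⊕1⊕0⊕0⊕0⊕1⊕0⊕1⊕1⊕1⊕0 = 0
p2 = XOR of data positions {3,6,7,10,11,14,15,18,19,22,23,26,27,30,31} = 1⊕0⊕0⊕1⊕0⊕1⊕0⊕1⊕0⊕1⊕0⊕1⊕1⊕1⊕0 = 0
p4 = XOR of data positions {5,6,7,12,13,14,15,20,21,22,23,28,29,30,31} = 1⊕0⊕0⊕0⊕1⊕1⊕0⊕0⊕1⊕1⊕0⊕1⊕1⊕1⊕0 = 0
p8 = XOR of data positions {9,10,11,12,13,14,15,24,25,26,27,28,29,30,31} = 1⊕1⊕0⊕0⊕1⊕1⊕0⊕1⊕1⊕1⊕1⊕1⊕1⊕1⊕0 = 1
p16 = XOR of data positions {17,18,19,20,21,22,23,24,25,26,27,28,29,30,31} = 0⊕1⊕0⊕0⊕1⊕1⊕0⊕1⊕1⊕1⊕1⊕1⊕1⊕1⊕0 = 0
Codeword b1..b31 = 0010100111001100010011011111110

0010100111001100010011011111110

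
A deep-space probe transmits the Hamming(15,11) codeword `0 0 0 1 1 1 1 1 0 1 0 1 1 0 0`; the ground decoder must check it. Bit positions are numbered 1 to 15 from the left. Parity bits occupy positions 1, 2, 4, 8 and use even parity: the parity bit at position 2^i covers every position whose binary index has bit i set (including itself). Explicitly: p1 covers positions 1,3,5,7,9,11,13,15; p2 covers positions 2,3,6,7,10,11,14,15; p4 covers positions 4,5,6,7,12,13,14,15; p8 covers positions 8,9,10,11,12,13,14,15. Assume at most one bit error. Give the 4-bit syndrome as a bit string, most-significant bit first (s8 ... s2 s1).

s1: b1⊕b3⊕b5⊕b7⊕b9⊕b11⊕b13⊕b15 = 0⊕0⊕1⊕1⊕0⊕0⊕1⊕0 = 1
s2: b2⊕b3⊕b6⊕b7⊕b10⊕b11⊕b14⊕b15 = 0⊕0⊕1⊕1⊕1⊕0⊕0⊕0 = 1
s4: b4⊕b5⊕b6⊕b7⊕b12⊕b13⊕b14⊕b15 = 1⊕1⊕1⊕1⊕1⊕1⊕0⊕0 = 0
s8: b8⊕b9⊕b10⊕b11⊕b12⊕b13⊕b14⊕b15 = 1⊕0⊕1⊕0⊕1⊕1⊕0⊕0 = 0
Syndrome (s8...s1) = 0011 → position 3.

0011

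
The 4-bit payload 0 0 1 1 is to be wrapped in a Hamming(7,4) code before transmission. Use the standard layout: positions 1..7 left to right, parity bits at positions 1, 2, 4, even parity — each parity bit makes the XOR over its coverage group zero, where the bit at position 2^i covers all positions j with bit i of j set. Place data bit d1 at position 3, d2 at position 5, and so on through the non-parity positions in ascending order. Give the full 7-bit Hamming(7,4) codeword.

1000011

Place data bits at non-power-of-two positions: b3=0, b5=0, b6=1, b7=1.
p1 = XOR of data positions {3,5,7} = 0⊕0⊕1 = 1
p2 = XOR of data positions {3,6,7} = 0⊕1⊕1 = 0
p4 = XOR of data positions {5,6,7} = 0⊕1⊕1 = 0
Codeword b1..b7 = 1000011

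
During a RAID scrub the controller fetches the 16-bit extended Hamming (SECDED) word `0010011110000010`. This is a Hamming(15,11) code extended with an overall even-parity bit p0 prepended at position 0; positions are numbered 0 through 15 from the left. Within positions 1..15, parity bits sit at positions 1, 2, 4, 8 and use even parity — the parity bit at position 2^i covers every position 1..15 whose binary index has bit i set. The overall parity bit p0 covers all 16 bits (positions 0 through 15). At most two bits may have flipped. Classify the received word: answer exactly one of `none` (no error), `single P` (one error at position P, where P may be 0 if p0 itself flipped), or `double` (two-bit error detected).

none

s1: b1⊕b3⊕b5⊕b7⊕b9⊕b11⊕b13⊕b15 = 0⊕0⊕1⊕1⊕0⊕0⊕0⊕0 = 0
s2: b2⊕b3⊕b6⊕b7⊕b10⊕b11⊕b14⊕b15 = 1⊕0⊕1⊕1⊕0⊕0⊕1⊕0 = 0
s4: b4⊕b5⊕b6⊕b7⊕b12⊕b13⊕b14⊕b15 = 0⊕1⊕1⊕1⊕0⊕0⊕1⊕0 = 0
s8: b8⊕b9⊕b10⊕b11⊕b12⊕b13⊕b14⊕b15 = 1⊕0⊕0⊕0⊕0⊕0⊕1⊕0 = 0
Syndrome (s8...s1) = 0000 → position 0 (no error).
Overall parity (XOR of all 16 bits, including p0): 0⊕0⊕1⊕0⊕0⊕1⊕1⊕1⊕1⊕0⊕0⊕0⊕0⊕0⊕1⊕0 = 0
Overall=0, syndrome position=0 → no error.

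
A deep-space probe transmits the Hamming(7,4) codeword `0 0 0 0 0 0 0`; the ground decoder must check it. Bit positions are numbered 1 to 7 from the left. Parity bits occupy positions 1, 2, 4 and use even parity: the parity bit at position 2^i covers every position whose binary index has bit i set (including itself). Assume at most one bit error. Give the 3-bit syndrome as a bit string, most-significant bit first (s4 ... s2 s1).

000

s1: b1⊕b3⊕b5⊕b7 = 0⊕0⊕0⊕0 = 0
s2: b2⊕b3⊕b6⊕b7 = 0⊕0⊕0⊕0 = 0
s4: b4⊕b5⊕b6⊕b7 = 0⊕0⊕0⊕0 = 0
Syndrome (s4...s1) = 000 → position 0 (no error).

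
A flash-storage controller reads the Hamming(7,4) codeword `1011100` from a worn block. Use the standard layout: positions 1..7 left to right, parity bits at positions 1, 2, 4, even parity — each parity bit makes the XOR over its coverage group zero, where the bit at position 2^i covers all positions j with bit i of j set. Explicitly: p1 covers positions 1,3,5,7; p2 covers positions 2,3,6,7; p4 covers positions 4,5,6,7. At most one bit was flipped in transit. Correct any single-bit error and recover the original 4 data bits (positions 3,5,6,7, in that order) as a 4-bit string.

s1: b1⊕b3⊕b5⊕b7 = 1⊕1⊕1⊕0 = 1
s2: b2⊕b3⊕b6⊕b7 = 0⊕1⊕0⊕0 = 1
s4: b4⊕b5⊕b6⊕b7 = 1⊕1⊕0⊕0 = 0
Syndrome (s4...s1) = 011 → position 3.
Flip bit 3: corrected codeword = 1001100
Data bits at positions 3,5,6,7: 0100

0100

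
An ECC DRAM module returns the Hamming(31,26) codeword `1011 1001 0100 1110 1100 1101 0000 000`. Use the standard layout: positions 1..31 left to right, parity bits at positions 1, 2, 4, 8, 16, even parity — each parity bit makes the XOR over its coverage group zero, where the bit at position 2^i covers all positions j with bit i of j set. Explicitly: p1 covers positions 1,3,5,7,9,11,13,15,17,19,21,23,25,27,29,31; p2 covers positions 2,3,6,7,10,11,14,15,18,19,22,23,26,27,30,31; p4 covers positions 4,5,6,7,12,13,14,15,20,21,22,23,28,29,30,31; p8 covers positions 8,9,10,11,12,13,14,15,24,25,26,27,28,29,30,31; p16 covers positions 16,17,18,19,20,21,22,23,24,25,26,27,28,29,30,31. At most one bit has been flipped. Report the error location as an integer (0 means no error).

s1: b1⊕b3⊕b5⊕b7⊕b9⊕b11⊕b13⊕b15⊕b17⊕b19⊕b21⊕b23⊕b25⊕b27⊕b29⊕b31 = 1⊕1⊕1⊕0⊕0⊕0⊕1⊕1⊕1⊕0⊕1⊕0⊕0⊕0⊕0⊕0 = 1
s2: b2⊕b3⊕b6⊕b7⊕b10⊕b11⊕b14⊕b15⊕b18⊕b19⊕b22⊕b23⊕b26⊕b27⊕b30⊕b31 = 0⊕1⊕0⊕0⊕1⊕0⊕1⊕1⊕1⊕0⊕1⊕0⊕0⊕0⊕0⊕0 = 0
s4: b4⊕b5⊕b6⊕b7⊕b12⊕b13⊕b14⊕b15⊕b20⊕b21⊕b22⊕b23⊕b28⊕b29⊕b30⊕b31 = 1⊕1⊕0⊕0⊕0⊕1⊕1⊕1⊕0⊕1⊕1⊕0⊕0⊕0⊕0⊕0 = 1
s8: b8⊕b9⊕b10⊕b11⊕b12⊕b13⊕b14⊕b15⊕b24⊕b25⊕b26⊕b27⊕b28⊕b29⊕b30⊕b31 = 1⊕0⊕1⊕0⊕0⊕1⊕1⊕1⊕1⊕0⊕0⊕0⊕0⊕0⊕0⊕0 = 0
s16: b16⊕b17⊕b18⊕b19⊕b20⊕b21⊕b22⊕b23⊕b24⊕b25⊕b26⊕b27⊕b28⊕b29⊕b30⊕b31 = 0⊕1⊕1⊕0⊕0⊕1⊕1⊕0⊕1⊕0⊕0⊕0⊕0⊕0⊕0⊕0 = 1
Syndrome (s16...s1) = 10101 → position 21.

21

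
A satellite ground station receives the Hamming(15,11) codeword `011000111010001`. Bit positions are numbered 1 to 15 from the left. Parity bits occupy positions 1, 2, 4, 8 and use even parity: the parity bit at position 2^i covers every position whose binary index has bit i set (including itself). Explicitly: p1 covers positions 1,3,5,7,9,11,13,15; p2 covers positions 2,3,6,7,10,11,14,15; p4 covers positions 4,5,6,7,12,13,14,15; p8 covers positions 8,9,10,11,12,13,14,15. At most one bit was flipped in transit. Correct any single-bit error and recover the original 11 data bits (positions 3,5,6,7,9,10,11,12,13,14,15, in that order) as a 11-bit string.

s1: b1⊕b3⊕b5⊕b7⊕b9⊕b11⊕b13⊕b15 = 0⊕1⊕0⊕1⊕1⊕1⊕0⊕1 = 1
s2: b2⊕b3⊕b6⊕b7⊕b10⊕b11⊕b14⊕b15 = 1⊕1⊕0⊕1⊕0⊕1⊕0⊕1 = 1
s4: b4⊕b5⊕b6⊕b7⊕b12⊕b13⊕b14⊕b15 = 0⊕0⊕0⊕1⊕0⊕0⊕0⊕1 = 0
s8: b8⊕b9⊕b10⊕b11⊕b12⊕b13⊕b14⊕b15 = 1⊕1⊕0⊕1⊕0⊕0⊕0⊕1 = 0
Syndrome (s8...s1) = 0011 → position 3.
Flip bit 3: corrected codeword = 010000111010001
Data bits at positions 3,5,6,7,9,10,11,12,13,14,15: 00011010001

00011010001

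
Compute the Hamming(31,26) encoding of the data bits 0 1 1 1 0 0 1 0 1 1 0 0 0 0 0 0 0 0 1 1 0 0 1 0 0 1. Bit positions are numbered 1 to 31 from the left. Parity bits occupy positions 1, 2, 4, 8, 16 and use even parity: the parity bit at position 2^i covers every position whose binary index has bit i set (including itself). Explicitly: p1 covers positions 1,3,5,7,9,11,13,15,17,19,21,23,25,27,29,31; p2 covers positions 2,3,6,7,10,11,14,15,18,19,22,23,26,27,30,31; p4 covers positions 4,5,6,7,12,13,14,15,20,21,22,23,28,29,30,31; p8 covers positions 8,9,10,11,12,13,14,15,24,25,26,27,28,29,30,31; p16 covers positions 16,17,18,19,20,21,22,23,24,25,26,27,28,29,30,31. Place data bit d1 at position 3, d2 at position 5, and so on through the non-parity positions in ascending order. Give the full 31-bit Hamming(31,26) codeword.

0101111100101100000000011001001

Place data bits at non-power-of-two positions: b3=0, b5=1, b6=1, b7=1, b9=0, b10=0, b11=1, b12=0, b13=1, b14=1, b15=0, b17=0, b18=0, b19=0, b20=0, b21=0, b22=0, b23=0, b24=1, b25=1, b26=0, b27=0, b28=1, b29=0, b30=0, b31=1.
p1 = XOR of data positions {3,5,7,9,11,13,15,17,19,21,23,25,27,29,31} = 0⊕1⊕1⊕0⊕1⊕1⊕0⊕0⊕0⊕0⊕0⊕1⊕0⊕0⊕1 = 0
p2 = XOR of data positions {3,6,7,10,11,14,15,18,19,22,23,26,27,30,31} = 0⊕1⊕1⊕0⊕1⊕1⊕0⊕0⊕0⊕0⊕0⊕0⊕0⊕0⊕1 = 1
p4 = XOR of data positions {5,6,7,12,13,14,15,20,21,22,23,28,29,30,31} = 1⊕1⊕1⊕0⊕1⊕1⊕0⊕0⊕0⊕0⊕0⊕1⊕0⊕0⊕1 = 1
p8 = XOR of data positions {9,10,11,12,13,14,15,24,25,26,27,28,29,30,31} = 0⊕0⊕1⊕0⊕1⊕1⊕0⊕1⊕1⊕0⊕0⊕1⊕0⊕0⊕1 = 1
p16 = XOR of data positions {17,18,19,20,21,22,23,24,25,26,27,28,29,30,31} = 0⊕0⊕0⊕0⊕0⊕0⊕0⊕1⊕1⊕0⊕0⊕1⊕0⊕0⊕1 = 0
Codeword b1..b31 = 0101111100101100000000011001001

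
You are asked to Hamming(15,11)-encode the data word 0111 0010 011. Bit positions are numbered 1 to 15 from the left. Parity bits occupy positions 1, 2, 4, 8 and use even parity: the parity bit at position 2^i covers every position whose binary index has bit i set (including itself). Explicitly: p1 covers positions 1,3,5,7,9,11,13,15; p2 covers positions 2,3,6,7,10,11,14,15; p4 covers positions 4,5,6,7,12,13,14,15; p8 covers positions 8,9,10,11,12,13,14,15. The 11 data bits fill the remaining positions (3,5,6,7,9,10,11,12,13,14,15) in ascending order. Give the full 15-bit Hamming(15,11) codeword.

Place data bits at non-power-of-two positions: b3=0, b5=1, b6=1, b7=1, b9=0, b10=0, b11=1, b12=0, b13=0, b14=1, b15=1.
p1 = XOR of data positions {3,5,7,9,11,13,15} = 0⊕1⊕1⊕0⊕1⊕0⊕1 = 0
p2 = XOR of data positions {3,6,7,10,11,14,15} = 0⊕1⊕1⊕0⊕1⊕1⊕1 = 1
p4 = XOR of data positions {5,6,7,12,13,14,15} = 1⊕1⊕1⊕0⊕0⊕1⊕1 = 1
p8 = XOR of data positions {9,10,11,12,13,14,15} = 0⊕0⊕1⊕0⊕0⊕1⊕1 = 1
Codeword b1..b15 = 010111110010011

010111110010011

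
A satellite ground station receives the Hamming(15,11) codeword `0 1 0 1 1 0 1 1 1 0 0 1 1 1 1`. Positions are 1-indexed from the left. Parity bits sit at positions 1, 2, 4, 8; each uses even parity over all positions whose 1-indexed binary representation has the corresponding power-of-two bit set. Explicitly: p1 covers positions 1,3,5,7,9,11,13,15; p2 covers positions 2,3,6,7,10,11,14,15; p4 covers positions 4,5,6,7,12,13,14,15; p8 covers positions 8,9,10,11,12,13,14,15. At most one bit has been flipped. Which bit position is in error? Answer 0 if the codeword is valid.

5

s1: b1⊕b3⊕b5⊕b7⊕b9⊕b11⊕b13⊕b15 = 0⊕0⊕1⊕1⊕1⊕0⊕1⊕1 = 1
s2: b2⊕b3⊕b6⊕b7⊕b10⊕b11⊕b14⊕b15 = 1⊕0⊕0⊕1⊕0⊕0⊕1⊕1 = 0
s4: b4⊕b5⊕b6⊕b7⊕b12⊕b13⊕b14⊕b15 = 1⊕1⊕0⊕1⊕1⊕1⊕1⊕1 = 1
s8: b8⊕b9⊕b10⊕b11⊕b12⊕b13⊕b14⊕b15 = 1⊕1⊕0⊕0⊕1⊕1⊕1⊕1 = 0
Syndrome (s8...s1) = 0101 → position 5.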